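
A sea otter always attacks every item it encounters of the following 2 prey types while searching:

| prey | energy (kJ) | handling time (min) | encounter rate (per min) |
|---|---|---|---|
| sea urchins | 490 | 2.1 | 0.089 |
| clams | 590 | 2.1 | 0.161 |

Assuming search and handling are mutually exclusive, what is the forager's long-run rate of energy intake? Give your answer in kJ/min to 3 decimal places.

Energy encountered per unit search time: 0.089×490 + 0.161×590 = 138.6 kJ/min.
Handling time per unit search time: 0.089×2.1 + 0.161×2.1 = 0.525.
Rate = 138.6/(1 + 0.525) = 90.89 kJ/min.

90.885 kJ/min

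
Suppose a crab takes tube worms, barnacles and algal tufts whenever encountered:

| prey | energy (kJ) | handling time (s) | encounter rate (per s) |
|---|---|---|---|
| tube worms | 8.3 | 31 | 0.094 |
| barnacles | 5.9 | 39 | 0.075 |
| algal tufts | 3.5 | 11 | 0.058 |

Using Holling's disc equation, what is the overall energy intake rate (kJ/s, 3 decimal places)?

0.191 kJ/s

R = (0.094×8.3 + 0.075×5.9 + 0.058×3.5) / (1 + 0.094×31 + 0.075×39 + 0.058×11) = 1.426/7.477 = 0.1907 kJ/s.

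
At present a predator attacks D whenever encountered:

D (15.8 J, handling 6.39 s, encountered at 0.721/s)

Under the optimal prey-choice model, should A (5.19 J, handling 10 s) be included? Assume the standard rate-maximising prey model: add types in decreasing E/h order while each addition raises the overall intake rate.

No

On D alone, R = ΣλE/(1+Σλh) = 11.39/5.607 = 2.032 J/s.
Profitability of A: 5.19/10 = 0.519 J/s.
0.519 < 2.032, so adding A would lower the average — exclude it.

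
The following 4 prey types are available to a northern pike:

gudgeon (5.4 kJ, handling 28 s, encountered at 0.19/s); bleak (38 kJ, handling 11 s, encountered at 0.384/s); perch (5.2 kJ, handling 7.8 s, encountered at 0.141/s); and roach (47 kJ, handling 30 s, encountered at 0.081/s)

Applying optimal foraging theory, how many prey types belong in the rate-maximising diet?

1

E/h in descending order: bleak 3.45, roach 1.57, perch 0.667, gudgeon 0.193 kJ/s. The optimal diet is the largest prefix of this list for which every included type satisfies E_i/h_i > R on the types above it.
Rate on top 1: 2.793. roach: 1.57 < 2.793 → exclude; stop.
Optimal diet: bleak — 1 of 4 types.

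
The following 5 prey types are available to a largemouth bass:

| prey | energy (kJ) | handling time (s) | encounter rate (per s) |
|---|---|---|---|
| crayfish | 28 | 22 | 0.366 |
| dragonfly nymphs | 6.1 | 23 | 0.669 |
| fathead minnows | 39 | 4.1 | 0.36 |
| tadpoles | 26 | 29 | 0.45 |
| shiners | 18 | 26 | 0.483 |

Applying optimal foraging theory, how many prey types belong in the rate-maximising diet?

Profitabilities (E/h, kJ/s): fathead minnows 9.51, crayfish 1.27, tadpoles 0.897, shiners 0.692, dragonfly nymphs 0.265. Add prey in this order while the next type's profitability exceeds the intake rate on those already taken.
Rate on top 1: 5.67. crayfish: 1.27 < 5.67 → exclude; stop.
Optimal diet: fathead minnows — 1 of 5 types.

1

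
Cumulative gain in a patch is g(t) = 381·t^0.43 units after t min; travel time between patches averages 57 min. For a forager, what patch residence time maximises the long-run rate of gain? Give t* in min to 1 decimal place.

Optimal t* satisfies g'(t*) = g(t*)/(T + t*).
g'(t) = 0.43·381·t^-0.57. Setting 0.43·381·t^-0.57 = 381·t^0.43/(57+t) gives 0.43(57+t) = t, so 0.57·t = 0.43×57.
t* = 0.43×57/0.57 = 43 min.

43.0 min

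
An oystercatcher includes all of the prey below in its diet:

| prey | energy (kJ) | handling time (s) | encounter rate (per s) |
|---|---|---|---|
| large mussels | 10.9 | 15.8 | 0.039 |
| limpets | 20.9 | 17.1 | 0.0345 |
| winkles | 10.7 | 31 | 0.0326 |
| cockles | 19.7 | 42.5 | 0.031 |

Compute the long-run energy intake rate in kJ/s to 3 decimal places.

R = Σλ_iE_i / (1 + Σλ_ih_i)
Numerator: 0.039×10.9 + 0.0345×20.9 + 0.0326×10.7 + 0.031×19.7 = 2.106
Denominator: 1 + 0.039×15.8 + 0.0345×17.1 + 0.0326×31 + 0.031×42.5 = 4.534
R = 2.106/4.534 = 0.4644 kJ/s

0.464 kJ/s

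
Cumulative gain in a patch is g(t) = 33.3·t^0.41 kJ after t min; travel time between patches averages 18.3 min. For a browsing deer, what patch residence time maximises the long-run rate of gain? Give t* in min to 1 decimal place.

Maximise g(t)/(T+t): set derivative to zero → g'(t)(T+t) = g(t).
g'(t) = 0.41·33.3·t^-0.59. Setting 0.41·33.3·t^-0.59 = 33.3·t^0.41/(18.3+t) gives 0.41(18.3+t) = t, so 0.59·t = 0.41×18.3.
t* = 0.41×18.3/0.59 = 12.72 min.

12.7 min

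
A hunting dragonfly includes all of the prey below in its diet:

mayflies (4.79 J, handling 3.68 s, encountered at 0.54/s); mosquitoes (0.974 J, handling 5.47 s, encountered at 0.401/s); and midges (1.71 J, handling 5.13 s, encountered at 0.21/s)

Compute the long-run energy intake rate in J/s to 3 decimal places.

0.533 J/s

Energy encountered per unit search time: 0.54×4.79 + 0.401×0.974 + 0.21×1.71 = 3.336 J/s.
Handling time per unit search time: 0.54×3.68 + 0.401×5.47 + 0.21×5.13 = 5.258.
Rate = 3.336/(1 + 5.258) = 0.5331 J/s.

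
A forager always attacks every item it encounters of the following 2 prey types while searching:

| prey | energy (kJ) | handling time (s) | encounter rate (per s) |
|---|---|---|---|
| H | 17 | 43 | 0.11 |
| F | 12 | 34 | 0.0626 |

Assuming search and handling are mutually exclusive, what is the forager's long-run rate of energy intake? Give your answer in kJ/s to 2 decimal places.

R = Σλ_iE_i / (1 + Σλ_ih_i)
Numerator: 0.11×17 + 0.0626×12 = 2.621
Denominator: 1 + 0.11×43 + 0.0626×34 = 7.858
R = 2.621/7.858 = 0.3336 kJ/s

0.33 kJ/s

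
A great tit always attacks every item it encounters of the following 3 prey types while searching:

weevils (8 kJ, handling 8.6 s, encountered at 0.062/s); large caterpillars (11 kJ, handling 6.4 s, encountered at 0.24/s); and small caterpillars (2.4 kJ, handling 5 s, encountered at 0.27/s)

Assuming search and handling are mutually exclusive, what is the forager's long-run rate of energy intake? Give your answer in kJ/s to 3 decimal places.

R = (0.062×8 + 0.24×11 + 0.27×2.4) / (1 + 0.062×8.6 + 0.24×6.4 + 0.27×5) = 3.784/4.419 = 0.8563 kJ/s.

0.856 kJ/s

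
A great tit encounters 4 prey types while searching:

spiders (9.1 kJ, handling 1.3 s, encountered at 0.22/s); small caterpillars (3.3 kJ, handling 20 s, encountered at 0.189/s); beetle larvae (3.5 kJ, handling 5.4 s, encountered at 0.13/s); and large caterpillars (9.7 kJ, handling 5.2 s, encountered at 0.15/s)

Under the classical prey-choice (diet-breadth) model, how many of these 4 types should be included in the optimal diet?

2

Profitabilities (E/h, kJ/s): spiders 7, large caterpillars 1.87, beetle larvae 0.648, small caterpillars 0.165. Add prey in this order while the next type's profitability exceeds the intake rate on those already taken.
Rate on top 1: 1.557. large caterpillars: 1.87 > 1.557 → include.
Rate on top 2: 1.673. beetle larvae: 0.648 < 1.673 → exclude; stop.
Optimal diet: spiders, large caterpillars — 2 of 4 types.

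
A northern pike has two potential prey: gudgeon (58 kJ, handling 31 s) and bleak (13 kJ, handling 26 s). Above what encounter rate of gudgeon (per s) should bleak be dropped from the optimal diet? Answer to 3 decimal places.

Drop bleak once their profitability E₂/h₂ falls below the rate achievable on gudgeon alone: E₂/h₂ = λE₁/(1 + λh₁).
Solve for λ: λE₁h₂ = E₂(1 + λh₁) → λ(E₁h₂ − E₂h₁) = E₂ → λ = E₂/(E₁h₂ − E₂h₁).
λ = 13/(58×26 − 13×31) = 13/1105 = 0.01176 per s.

0.012 per s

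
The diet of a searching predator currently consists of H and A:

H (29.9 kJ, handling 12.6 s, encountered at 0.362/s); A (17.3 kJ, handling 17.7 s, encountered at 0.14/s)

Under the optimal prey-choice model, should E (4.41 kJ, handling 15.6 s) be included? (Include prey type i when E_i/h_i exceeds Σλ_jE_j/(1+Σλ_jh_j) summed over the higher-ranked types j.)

Intake rate on the current diet: R = (0.362×29.9 + 0.14×17.3) / (1 + 0.362×12.6 + 0.14×17.7) = 13.25/8.039 = 1.648 kJ/s.
Profitability of E: 4.41/15.6 = 0.2827 kJ/s.
Since 0.2827 < R, time spent handling E is better spent searching.

No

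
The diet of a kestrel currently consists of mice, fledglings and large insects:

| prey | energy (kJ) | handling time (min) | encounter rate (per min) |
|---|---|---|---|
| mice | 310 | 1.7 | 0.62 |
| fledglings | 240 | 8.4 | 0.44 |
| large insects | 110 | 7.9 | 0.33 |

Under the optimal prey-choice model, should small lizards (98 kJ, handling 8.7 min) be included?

No

On mice, fledglings and large insects alone, R = ΣλE/(1+Σλh) = 334.1/8.357 = 39.98 kJ/min.
Profitability of small lizards: 98/8.7 = 11.26 kJ/min.
11.26 < 39.98, so adding small lizards would lower the average — exclude it.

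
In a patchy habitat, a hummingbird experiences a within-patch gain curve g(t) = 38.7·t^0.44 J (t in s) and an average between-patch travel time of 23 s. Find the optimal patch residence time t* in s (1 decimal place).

By the marginal value theorem, leave when the instantaneous gain rate g'(t) equals the habitat-wide average g(t)/(T + t).
g'(t) = 0.44·38.7·t^-0.56. Setting 0.44·38.7·t^-0.56 = 38.7·t^0.44/(23+t) gives 0.44(23+t) = t, so 0.56·t = 0.44×23.
t* = 0.44×23/0.56 = 18.07 s.

18.1 s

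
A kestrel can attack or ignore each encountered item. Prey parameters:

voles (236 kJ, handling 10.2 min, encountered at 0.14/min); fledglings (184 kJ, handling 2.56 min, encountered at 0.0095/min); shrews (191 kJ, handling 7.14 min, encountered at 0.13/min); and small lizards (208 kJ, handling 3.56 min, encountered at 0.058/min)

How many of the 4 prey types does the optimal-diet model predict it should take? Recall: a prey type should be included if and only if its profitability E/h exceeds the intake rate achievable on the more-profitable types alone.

4

Profitabilities (E/h, kJ/min): fledglings 71.9, small lizards 58.4, shrews 26.8, voles 23.1. Add prey in this order while the next type's profitability exceeds the intake rate on those already taken.
Rate on top 1: 1.706. small lizards: 58.4 > 1.706 → include.
Rate on top 2: 11.22. shrews: 26.8 > 11.22 → include.
Rate on top 3: 17.9. voles: 23.1 > 17.9 → include.
Optimal diet: fledglings, small lizards, shrews, voles — 4 of 4 types.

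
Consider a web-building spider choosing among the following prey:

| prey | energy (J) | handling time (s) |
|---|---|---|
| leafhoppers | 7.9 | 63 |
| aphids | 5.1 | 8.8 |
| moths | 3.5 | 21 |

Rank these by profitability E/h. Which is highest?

aphids

Profitability E/h (J/s): leafhoppers = 7.9/63 = 0.125, aphids = 5.1/8.8 = 0.58, moths = 3.5/21 = 0.167.
Ranked: aphids > moths > leafhoppers.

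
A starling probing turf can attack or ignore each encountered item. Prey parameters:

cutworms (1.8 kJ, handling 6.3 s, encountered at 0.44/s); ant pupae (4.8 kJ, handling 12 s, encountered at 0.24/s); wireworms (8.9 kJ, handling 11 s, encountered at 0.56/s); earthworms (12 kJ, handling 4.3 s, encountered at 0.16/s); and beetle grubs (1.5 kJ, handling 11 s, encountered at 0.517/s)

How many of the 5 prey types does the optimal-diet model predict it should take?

Rank by E/h (kJ/s): earthworms 2.79, wireworms 0.809, ant pupae 0.4, cutworms 0.286, beetle grubs 0.136. Include each in turn until the next type's E/h falls below the running intake rate.
Rate on top 1: 1.137. wireworms: 0.809 < 1.137 → exclude; stop.
Optimal diet: earthworms — 1 of 5 types.

1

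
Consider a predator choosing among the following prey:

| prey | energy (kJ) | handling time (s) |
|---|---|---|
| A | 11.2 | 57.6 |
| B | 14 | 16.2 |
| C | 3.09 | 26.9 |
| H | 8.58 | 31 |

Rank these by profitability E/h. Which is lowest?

Profitability E/h (kJ/s): A = 11.2/57.6 = 0.194, B = 14/16.2 = 0.864, C = 3.09/26.9 = 0.115, H = 8.58/31 = 0.277.
Ranked: B > H > A > C.

C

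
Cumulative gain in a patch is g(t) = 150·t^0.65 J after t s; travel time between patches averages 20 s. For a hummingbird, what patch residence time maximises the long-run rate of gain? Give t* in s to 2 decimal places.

37.14 s

Optimal t* satisfies g'(t*) = g(t*)/(T + t*).
g'(t) = 0.65·150·t^-0.35. Setting 0.65·150·t^-0.35 = 150·t^0.65/(20+t) gives 0.65(20+t) = t, so 0.35·t = 0.65×20.
t* = 0.65×20/0.35 = 37.14 s.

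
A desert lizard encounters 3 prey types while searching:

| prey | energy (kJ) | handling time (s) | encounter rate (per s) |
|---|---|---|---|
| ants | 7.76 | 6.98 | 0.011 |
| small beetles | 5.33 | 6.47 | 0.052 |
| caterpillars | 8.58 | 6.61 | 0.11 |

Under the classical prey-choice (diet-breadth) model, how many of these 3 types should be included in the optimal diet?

Rank by E/h (kJ/s): caterpillars 1.3, ants 1.11, small beetles 0.824. Include each in turn until the next type's E/h falls below the running intake rate.
Rate on top 1: 0.5465. ants: 1.11 > 0.5465 → include.
Rate on top 2: 0.5705. small beetles: 0.824 > 0.5705 → include.
Optimal diet: caterpillars, ants, small beetles — 3 of 3 types.

3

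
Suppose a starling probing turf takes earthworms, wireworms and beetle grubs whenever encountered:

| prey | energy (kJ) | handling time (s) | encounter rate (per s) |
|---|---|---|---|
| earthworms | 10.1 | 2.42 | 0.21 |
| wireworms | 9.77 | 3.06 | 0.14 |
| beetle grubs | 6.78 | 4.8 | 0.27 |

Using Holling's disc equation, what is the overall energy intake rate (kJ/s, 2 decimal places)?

Energy encountered per unit search time: 0.21×10.1 + 0.14×9.77 + 0.27×6.78 = 5.319 kJ/s.
Handling time per unit search time: 0.21×2.42 + 0.14×3.06 + 0.27×4.8 = 2.233.
Rate = 5.319/(1 + 2.233) = 1.646 kJ/s.

1.65 kJ/s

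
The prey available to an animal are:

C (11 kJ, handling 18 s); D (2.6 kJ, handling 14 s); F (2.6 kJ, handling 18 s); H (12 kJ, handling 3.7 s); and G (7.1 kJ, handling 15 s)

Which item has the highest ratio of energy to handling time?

Profitability E/h (kJ/s): C = 11/18 = 0.611, D = 2.6/14 = 0.186, F = 2.6/18 = 0.144, H = 12/3.7 = 3.24, G = 7.1/15 = 0.473.
Ranked: H > C > G > D > F.

H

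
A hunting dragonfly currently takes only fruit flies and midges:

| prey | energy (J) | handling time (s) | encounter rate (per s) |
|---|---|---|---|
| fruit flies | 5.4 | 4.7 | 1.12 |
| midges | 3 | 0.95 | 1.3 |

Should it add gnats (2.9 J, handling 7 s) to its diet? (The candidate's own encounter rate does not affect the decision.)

Intake rate on the current diet: R = (1.12×5.4 + 1.3×3) / (1 + 1.12×4.7 + 1.3×0.95) = 9.948/7.499 = 1.327 J/s.
gnats: E/h = 2.9/7 = 0.4143 J/s.
0.4143 < 1.327, so adding gnats would lower the average — exclude it.

No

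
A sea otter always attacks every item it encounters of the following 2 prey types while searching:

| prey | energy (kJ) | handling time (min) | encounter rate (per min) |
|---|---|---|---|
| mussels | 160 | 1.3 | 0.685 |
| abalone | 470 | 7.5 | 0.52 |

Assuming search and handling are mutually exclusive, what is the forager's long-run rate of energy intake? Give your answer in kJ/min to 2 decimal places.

Energy encountered per unit search time: 0.685×160 + 0.52×470 = 354 kJ/min.
Handling time per unit search time: 0.685×1.3 + 0.52×7.5 = 4.791.
Rate = 354/(1 + 4.791) = 61.13 kJ/min.

61.13 kJ/min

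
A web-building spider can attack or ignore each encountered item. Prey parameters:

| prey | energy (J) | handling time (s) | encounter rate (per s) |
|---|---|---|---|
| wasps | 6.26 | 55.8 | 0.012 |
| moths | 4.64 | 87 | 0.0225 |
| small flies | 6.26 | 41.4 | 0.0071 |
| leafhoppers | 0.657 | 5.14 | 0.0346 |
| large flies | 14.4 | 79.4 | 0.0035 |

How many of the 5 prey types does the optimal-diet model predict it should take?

Profitabilities (E/h, J/s): large flies 0.181, small flies 0.151, leafhoppers 0.128, wasps 0.112, moths 0.0533. Add prey in this order while the next type's profitability exceeds the intake rate on those already taken.
Rate on top 1: 0.03944. small flies: 0.151 > 0.03944 → include.
Rate on top 2: 0.06034. leafhoppers: 0.128 > 0.06034 → include.
Rate on top 3: 0.0672. wasps: 0.112 > 0.0672 → include.
Rate on top 4: 0.07965. moths: 0.0533 < 0.07965 → exclude; stop.
Optimal diet: large flies, small flies, leafhoppers, wasps — 4 of 5 types.

4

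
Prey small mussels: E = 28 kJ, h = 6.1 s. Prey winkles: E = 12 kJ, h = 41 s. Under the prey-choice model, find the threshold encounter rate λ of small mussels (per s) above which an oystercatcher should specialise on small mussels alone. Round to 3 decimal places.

The zero-one rule: include winkles iff E₂/h₂ > λE₁/(1+λh₁). Equality gives the switch point.
λE₁h₂ = E₂ + λE₂h₁ ⇒ λ = E₂/(E₁h₂ − E₂h₁) = 12/(1148 − 73.2) = 0.01116 per s.

0.011 per s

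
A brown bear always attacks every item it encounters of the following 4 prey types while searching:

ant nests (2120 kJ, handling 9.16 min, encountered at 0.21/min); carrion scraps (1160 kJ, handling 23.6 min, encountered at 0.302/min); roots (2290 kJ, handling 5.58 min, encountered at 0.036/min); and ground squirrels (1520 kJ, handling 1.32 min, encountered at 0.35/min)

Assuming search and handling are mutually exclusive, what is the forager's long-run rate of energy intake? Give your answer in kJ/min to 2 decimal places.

131.60 kJ/min

R = Σλ_iE_i / (1 + Σλ_ih_i)
Numerator: 0.21×2120 + 0.302×1160 + 0.036×2290 + 0.35×1520 = 1410
Denominator: 1 + 0.21×9.16 + 0.302×23.6 + 0.036×5.58 + 0.35×1.32 = 10.71
R = 1410/10.71 = 131.6 kJ/min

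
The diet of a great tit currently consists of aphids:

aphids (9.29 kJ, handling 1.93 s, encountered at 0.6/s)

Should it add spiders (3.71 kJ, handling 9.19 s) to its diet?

Current rate: (0.6×9.29)/(1 + 0.6×1.93) = 2.583 kJ/s.
spiders: E/h = 3.71/9.19 = 0.4037 kJ/s.
0.4037 < 2.583, so adding spiders would lower the average — exclude it.

No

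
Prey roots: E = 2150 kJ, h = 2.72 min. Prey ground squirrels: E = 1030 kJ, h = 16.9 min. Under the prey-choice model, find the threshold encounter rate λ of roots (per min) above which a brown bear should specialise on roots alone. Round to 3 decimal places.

The zero-one rule: include ground squirrels iff E₂/h₂ > λE₁/(1+λh₁). Equality gives the switch point.
λE₁h₂ = E₂ + λE₂h₁ ⇒ λ = E₂/(E₁h₂ − E₂h₁) = 1030/(3.634e+04 − 2802) = 0.03072 per min.

0.031 per min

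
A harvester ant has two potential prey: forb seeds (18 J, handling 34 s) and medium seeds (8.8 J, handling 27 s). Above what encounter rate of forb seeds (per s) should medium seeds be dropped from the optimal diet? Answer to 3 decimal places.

The zero-one rule: include medium seeds iff E₂/h₂ > λE₁/(1+λh₁). Equality gives the switch point.
λE₁h₂ = E₂ + λE₂h₁ ⇒ λ = E₂/(E₁h₂ − E₂h₁) = 8.8/(486 − 299.2) = 0.04711 per s.

0.047 per s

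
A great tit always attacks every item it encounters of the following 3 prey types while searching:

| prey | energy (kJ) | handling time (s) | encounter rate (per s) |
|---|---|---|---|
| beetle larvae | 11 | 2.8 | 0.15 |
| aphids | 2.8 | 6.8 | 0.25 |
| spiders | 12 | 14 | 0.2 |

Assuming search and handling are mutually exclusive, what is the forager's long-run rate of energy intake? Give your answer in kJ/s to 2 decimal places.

R = (0.15×11 + 0.25×2.8 + 0.2×12) / (1 + 0.15×2.8 + 0.25×6.8 + 0.2×14) = 4.75/5.92 = 0.8024 kJ/s.

0.80 kJ/s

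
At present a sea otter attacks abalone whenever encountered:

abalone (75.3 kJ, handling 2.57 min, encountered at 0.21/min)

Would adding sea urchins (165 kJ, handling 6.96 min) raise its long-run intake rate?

Yes

Current rate: (0.21×75.3)/(1 + 0.21×2.57) = 10.27 kJ/min.
sea urchins: E/h = 165/6.96 = 23.71 kJ/min.
Since 23.71 > R, including sea urchins increases the long-run rate.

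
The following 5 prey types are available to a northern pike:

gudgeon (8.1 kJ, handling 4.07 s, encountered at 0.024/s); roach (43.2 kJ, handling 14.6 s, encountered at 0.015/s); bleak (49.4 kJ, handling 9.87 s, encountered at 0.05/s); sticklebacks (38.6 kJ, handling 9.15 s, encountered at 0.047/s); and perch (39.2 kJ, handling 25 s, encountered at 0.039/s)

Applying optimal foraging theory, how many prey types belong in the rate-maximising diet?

E/h in descending order: bleak 5.01, sticklebacks 4.22, roach 2.96, gudgeon 1.99, perch 1.57 kJ/s. The optimal diet is the largest prefix of this list for which every included type satisfies E_i/h_i > R on the types above it.
Rate on top 1: 1.654. sticklebacks: 4.22 > 1.654 → include.
Rate on top 2: 2.227. roach: 2.96 > 2.227 → include.
Rate on top 3: 2.302. gudgeon: 1.99 < 2.302 → exclude; stop.
Optimal diet: bleak, sticklebacks, roach — 3 of 5 types.

3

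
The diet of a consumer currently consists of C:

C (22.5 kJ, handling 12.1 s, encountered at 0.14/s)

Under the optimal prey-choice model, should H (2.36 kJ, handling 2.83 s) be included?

Intake rate on the current diet: R = (0.14×22.5) / (1 + 0.14×12.1) = 3.15/2.694 = 1.169 kJ/s.
Profitability of H: 2.36/2.83 = 0.8339 kJ/s.
0.8339 < 1.169, so adding H would lower the average — exclude it.

No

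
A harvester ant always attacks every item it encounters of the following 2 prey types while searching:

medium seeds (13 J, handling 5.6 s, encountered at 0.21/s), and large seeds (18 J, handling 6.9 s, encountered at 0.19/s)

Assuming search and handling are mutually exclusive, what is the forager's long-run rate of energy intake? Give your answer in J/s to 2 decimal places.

1.76 J/s

R = Σλ_iE_i / (1 + Σλ_ih_i)
Numerator: 0.21×13 + 0.19×18 = 6.15
Denominator: 1 + 0.21×5.6 + 0.19×6.9 = 3.487
R = 6.15/3.487 = 1.764 J/s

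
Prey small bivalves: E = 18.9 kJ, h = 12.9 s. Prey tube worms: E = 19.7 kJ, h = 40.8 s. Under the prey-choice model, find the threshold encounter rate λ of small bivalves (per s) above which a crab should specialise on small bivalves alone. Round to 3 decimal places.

Drop tube worms once their profitability E₂/h₂ falls below the rate achievable on small bivalves alone: E₂/h₂ = λE₁/(1 + λh₁).
Solve for λ: λE₁h₂ = E₂(1 + λh₁) → λ(E₁h₂ − E₂h₁) = E₂ → λ = E₂/(E₁h₂ − E₂h₁).
λ = 19.7/(18.9×40.8 − 19.7×12.9) = 19.7/517 = 0.03811 per s.

0.038 per s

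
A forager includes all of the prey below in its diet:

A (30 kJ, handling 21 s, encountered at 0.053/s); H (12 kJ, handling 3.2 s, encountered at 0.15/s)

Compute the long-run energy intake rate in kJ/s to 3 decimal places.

R = (0.053×30 + 0.15×12) / (1 + 0.053×21 + 0.15×3.2) = 3.39/2.593 = 1.307 kJ/s.

1.307 kJ/s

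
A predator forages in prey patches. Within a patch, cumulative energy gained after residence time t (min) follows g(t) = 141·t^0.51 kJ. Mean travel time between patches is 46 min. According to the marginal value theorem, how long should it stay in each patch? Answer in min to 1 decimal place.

47.9 min

Optimal t* satisfies g'(t*) = g(t*)/(T + t*).
g'(t) = 0.51·141·t^-0.49. Setting 0.51·141·t^-0.49 = 141·t^0.51/(46+t) gives 0.51(46+t) = t, so 0.49·t = 0.51×46.
t* = 0.51×46/0.49 = 47.88 min.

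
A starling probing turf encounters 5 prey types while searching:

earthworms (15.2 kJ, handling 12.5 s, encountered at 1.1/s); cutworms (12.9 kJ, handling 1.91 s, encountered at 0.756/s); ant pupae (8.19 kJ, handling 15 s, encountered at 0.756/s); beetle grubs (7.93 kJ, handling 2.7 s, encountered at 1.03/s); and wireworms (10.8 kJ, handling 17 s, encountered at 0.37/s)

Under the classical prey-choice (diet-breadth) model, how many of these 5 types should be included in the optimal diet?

1

Profitabilities (E/h, kJ/s): cutworms 6.75, beetle grubs 2.94, earthworms 1.22, wireworms 0.635, ant pupae 0.546. Add prey in this order while the next type's profitability exceeds the intake rate on those already taken.
Rate on top 1: 3.99. beetle grubs: 2.94 < 3.99 → exclude; stop.
Optimal diet: cutworms — 1 of 5 types.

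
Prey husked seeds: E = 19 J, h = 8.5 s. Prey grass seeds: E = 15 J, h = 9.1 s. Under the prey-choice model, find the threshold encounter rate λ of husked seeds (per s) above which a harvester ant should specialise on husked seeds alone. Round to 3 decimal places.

The zero-one rule: include grass seeds iff E₂/h₂ > λE₁/(1+λh₁). Equality gives the switch point.
λE₁h₂ = E₂ + λE₂h₁ ⇒ λ = E₂/(E₁h₂ − E₂h₁) = 15/(172.9 − 127.5) = 0.3304 per s.

0.330 per s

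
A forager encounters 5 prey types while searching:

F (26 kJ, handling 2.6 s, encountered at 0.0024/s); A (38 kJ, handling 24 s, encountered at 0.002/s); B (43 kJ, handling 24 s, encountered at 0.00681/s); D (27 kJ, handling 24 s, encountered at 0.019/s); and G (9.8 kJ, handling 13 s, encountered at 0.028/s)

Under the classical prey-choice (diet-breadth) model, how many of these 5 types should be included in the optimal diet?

Profitabilities (E/h, kJ/s): F 10, B 1.79, A 1.58, D 1.12, G 0.754. Add prey in this order while the next type's profitability exceeds the intake rate on those already taken.
Rate on top 1: 0.06201. B: 1.79 > 0.06201 → include.
Rate on top 2: 0.3037. A: 1.58 > 0.3037 → include.
Rate on top 3: 0.3541. D: 1.12 > 0.3541 → include.
Rate on top 4: 0.5642. G: 0.754 > 0.5642 → include.
Optimal diet: F, B, A, D, G — 5 of 5 types.

5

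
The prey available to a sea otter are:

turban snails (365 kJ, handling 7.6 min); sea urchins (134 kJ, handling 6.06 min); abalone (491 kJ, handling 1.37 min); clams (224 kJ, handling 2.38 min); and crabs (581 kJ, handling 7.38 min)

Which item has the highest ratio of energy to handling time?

abalone

In descending order of E/h:
abalone: 491/1.37 = 358 kJ/min
clams: 224/2.38 = 94.1 kJ/min
crabs: 581/7.38 = 78.7 kJ/min
turban snails: 365/7.6 = 48 kJ/min
sea urchins: 134/6.06 = 22.1 kJ/min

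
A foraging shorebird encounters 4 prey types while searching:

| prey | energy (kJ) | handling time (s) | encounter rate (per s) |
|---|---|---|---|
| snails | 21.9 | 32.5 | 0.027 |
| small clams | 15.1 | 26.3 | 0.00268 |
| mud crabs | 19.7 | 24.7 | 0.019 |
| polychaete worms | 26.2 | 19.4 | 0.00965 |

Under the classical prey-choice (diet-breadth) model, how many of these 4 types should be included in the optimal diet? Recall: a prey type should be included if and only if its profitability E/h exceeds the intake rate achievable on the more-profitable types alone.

E/h in descending order: polychaete worms 1.35, mud crabs 0.798, snails 0.674, small clams 0.574 kJ/s. The optimal diet is the largest prefix of this list for which every included type satisfies E_i/h_i > R on the types above it.
Rate on top 1: 0.213. mud crabs: 0.798 > 0.213 → include.
Rate on top 2: 0.3786. snails: 0.674 > 0.3786 → include.
Rate on top 3: 0.4808. small clams: 0.574 > 0.4808 → include.
Optimal diet: polychaete worms, mud crabs, snails, small clams — 4 of 4 types.

4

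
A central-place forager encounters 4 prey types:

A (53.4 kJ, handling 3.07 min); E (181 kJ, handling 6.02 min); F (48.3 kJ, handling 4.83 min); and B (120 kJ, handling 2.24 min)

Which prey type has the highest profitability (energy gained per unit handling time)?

B

In descending order of E/h:
B: 120/2.24 = 53.6 kJ/min
E: 181/6.02 = 30.1 kJ/min
A: 53.4/3.07 = 17.4 kJ/min
F: 48.3/4.83 = 10 kJ/min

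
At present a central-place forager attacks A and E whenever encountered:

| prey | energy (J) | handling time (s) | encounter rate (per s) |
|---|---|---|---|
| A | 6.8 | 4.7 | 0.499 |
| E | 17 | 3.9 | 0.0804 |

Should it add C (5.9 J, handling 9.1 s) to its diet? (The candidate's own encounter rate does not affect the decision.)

No

Current rate: (0.499×6.8 + 0.0804×17)/(1 + 0.499×4.7 + 0.0804×3.9) = 1.301 J/s.
Profitability of C: 5.9/9.1 = 0.6484 J/s.
Since 0.6484 < R, time spent handling C is better spent searching.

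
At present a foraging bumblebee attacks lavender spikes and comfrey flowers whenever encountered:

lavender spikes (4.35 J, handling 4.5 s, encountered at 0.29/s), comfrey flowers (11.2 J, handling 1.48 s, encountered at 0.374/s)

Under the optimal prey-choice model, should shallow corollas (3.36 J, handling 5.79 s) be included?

On lavender spikes and comfrey flowers alone, R = ΣλE/(1+Σλh) = 5.45/2.859 = 1.907 J/s.
shallow corollas: E/h = 3.36/5.79 = 0.5803 J/s.
Since 0.5803 < R, time spent handling shallow corollas is better spent searching.

No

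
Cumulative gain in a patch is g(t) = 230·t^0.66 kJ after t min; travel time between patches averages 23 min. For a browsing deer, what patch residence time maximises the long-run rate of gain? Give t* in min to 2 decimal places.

Maximise g(t)/(T+t): set derivative to zero → g'(t)(T+t) = g(t).
g'(t) = 0.66·230·t^-0.34. Setting 0.66·230·t^-0.34 = 230·t^0.66/(23+t) gives 0.66(23+t) = t, so 0.34·t = 0.66×23.
t* = 0.66×23/0.34 = 44.65 min.

44.65 min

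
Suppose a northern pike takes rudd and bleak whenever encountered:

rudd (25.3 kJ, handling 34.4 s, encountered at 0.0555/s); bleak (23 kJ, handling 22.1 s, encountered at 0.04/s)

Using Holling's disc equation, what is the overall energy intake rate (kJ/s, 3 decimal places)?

R = Σλ_iE_i / (1 + Σλ_ih_i)
Numerator: 0.0555×25.3 + 0.04×23 = 2.324
Denominator: 1 + 0.0555×34.4 + 0.04×22.1 = 3.793
R = 2.324/3.793 = 0.6127 kJ/s

0.613 kJ/s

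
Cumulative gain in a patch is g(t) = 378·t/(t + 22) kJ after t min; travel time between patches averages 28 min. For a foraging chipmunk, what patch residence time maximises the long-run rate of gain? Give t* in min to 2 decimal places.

24.82 min

Optimal t* satisfies g'(t*) = g(t*)/(T + t*).
g'(t) = 378·22/(t + 22)². Setting 378·22/(t+22)² = 378t/[(t+22)(28+t)] gives 22(28+t) = t(t+22), so t² = 22×28 = 616.
t* = √616 = 24.82 min.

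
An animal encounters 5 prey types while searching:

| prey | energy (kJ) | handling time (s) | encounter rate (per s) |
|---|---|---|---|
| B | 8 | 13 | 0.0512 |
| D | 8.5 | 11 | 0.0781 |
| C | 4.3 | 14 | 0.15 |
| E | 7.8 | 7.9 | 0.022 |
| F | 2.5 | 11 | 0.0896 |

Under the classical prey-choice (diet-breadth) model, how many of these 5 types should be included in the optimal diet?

Rank by E/h (kJ/s): E 0.987, D 0.773, B 0.615, C 0.307, F 0.227. Include each in turn until the next type's E/h falls below the running intake rate.
Rate on top 1: 0.1462. D: 0.773 > 0.1462 → include.
Rate on top 2: 0.411. B: 0.615 > 0.411 → include.
Rate on top 3: 0.4614. C: 0.307 < 0.4614 → exclude; stop.
Optimal diet: E, D, B — 3 of 5 types.

3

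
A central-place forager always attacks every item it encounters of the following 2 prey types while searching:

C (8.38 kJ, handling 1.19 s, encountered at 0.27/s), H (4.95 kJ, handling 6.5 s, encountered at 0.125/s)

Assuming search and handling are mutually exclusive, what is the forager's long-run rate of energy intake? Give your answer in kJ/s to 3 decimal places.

1.350 kJ/s

R = (0.27×8.38 + 0.125×4.95) / (1 + 0.27×1.19 + 0.125×6.5) = 2.881/2.134 = 1.35 kJ/s.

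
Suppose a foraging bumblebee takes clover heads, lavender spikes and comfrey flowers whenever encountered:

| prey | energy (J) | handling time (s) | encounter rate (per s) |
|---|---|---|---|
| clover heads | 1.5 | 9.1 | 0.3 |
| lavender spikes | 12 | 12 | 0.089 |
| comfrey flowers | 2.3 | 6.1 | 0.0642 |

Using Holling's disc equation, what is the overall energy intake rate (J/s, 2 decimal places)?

0.32 J/s

R = Σλ_iE_i / (1 + Σλ_ih_i)
Numerator: 0.3×1.5 + 0.089×12 + 0.0642×2.3 = 1.666
Denominator: 1 + 0.3×9.1 + 0.089×12 + 0.0642×6.1 = 5.19
R = 1.666/5.19 = 0.321 J/s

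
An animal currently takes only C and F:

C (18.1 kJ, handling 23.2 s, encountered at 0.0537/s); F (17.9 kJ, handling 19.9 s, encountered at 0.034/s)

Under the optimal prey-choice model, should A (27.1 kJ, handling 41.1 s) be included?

Yes

Current rate: (0.0537×18.1 + 0.034×17.9)/(1 + 0.0537×23.2 + 0.034×19.9) = 0.5408 kJ/s.
A: E/h = 27.1/41.1 = 0.6594 kJ/s.
0.6594 > 0.5408, so adding A raises the average — include it.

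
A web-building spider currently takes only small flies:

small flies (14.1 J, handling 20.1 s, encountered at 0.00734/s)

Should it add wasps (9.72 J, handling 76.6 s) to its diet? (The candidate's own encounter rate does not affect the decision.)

Yes

Current rate: (0.00734×14.1)/(1 + 0.00734×20.1) = 0.09019 J/s.
Profitability of wasps: 9.72/76.6 = 0.1269 J/s.
Since 0.1269 > R, including wasps increases the long-run rate.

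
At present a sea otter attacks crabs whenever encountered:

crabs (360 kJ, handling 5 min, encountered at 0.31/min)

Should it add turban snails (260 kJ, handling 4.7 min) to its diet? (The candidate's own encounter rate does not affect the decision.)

Yes

On crabs alone, R = ΣλE/(1+Σλh) = 111.6/2.55 = 43.76 kJ/min.
turban snails: E/h = 260/4.7 = 55.32 kJ/min.
55.32 > 43.76, so adding turban snails raises the average — include it.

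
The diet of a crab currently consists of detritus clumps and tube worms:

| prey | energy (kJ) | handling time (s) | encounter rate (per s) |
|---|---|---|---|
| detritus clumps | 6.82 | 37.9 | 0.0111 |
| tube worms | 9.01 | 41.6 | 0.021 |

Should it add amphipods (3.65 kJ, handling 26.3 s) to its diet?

Yes

On detritus clumps and tube worms alone, R = ΣλE/(1+Σλh) = 0.2649/2.294 = 0.1155 kJ/s.
amphipods: E/h = 3.65/26.3 = 0.1388 kJ/s.
0.1388 > 0.1155, so adding amphipods raises the average — include it.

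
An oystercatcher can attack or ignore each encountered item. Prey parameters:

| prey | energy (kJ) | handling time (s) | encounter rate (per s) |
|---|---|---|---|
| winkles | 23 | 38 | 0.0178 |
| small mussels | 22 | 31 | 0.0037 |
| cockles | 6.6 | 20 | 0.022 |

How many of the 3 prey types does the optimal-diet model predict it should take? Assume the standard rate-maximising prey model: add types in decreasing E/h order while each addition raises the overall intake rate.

3

E/h in descending order: small mussels 0.71, winkles 0.605, cockles 0.33 kJ/s. The optimal diet is the largest prefix of this list for which every included type satisfies E_i/h_i > R on the types above it.
Rate on top 1: 0.07302. winkles: 0.605 > 0.07302 → include.
Rate on top 2: 0.274. cockles: 0.33 > 0.274 → include.
Optimal diet: small mussels, winkles, cockles — 3 of 3 types.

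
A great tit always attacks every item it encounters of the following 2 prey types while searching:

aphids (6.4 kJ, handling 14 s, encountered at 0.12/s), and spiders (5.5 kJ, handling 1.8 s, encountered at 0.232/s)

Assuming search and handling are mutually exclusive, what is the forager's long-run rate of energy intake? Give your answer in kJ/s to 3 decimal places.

Energy encountered per unit search time: 0.12×6.4 + 0.232×5.5 = 2.044 kJ/s.
Handling time per unit search time: 0.12×14 + 0.232×1.8 = 2.098.
Rate = 2.044/(1 + 2.098) = 0.6599 kJ/s.

0.660 kJ/s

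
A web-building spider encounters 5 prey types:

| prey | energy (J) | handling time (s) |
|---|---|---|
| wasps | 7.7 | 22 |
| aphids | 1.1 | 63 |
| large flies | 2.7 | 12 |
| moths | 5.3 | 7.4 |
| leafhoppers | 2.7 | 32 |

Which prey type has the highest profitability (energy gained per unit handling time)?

moths

Profitability E/h (J/s): wasps = 7.7/22 = 0.35, aphids = 1.1/63 = 0.0175, large flies = 2.7/12 = 0.225, moths = 5.3/7.4 = 0.716, leafhoppers = 2.7/32 = 0.0844.
Ranked: moths > wasps > large flies > leafhoppers > aphids.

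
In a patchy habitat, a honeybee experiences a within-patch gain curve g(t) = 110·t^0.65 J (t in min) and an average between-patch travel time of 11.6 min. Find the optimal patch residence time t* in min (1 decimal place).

21.5 min

Maximise g(t)/(T+t): set derivative to zero → g'(t)(T+t) = g(t).
g'(t) = 0.65·110·t^-0.35. Setting 0.65·110·t^-0.35 = 110·t^0.65/(11.6+t) gives 0.65(11.6+t) = t, so 0.35·t = 0.65×11.6.
t* = 0.65×11.6/0.35 = 21.54 min.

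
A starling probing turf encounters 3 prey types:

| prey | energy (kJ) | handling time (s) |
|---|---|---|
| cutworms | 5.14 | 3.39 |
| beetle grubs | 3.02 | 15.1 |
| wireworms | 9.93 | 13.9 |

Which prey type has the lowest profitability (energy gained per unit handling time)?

beetle grubs

Profitability E/h (kJ/s): cutworms = 5.14/3.39 = 1.52, beetle grubs = 3.02/15.1 = 0.2, wireworms = 9.93/13.9 = 0.714.
Ranked: cutworms > wireworms > beetle grubs.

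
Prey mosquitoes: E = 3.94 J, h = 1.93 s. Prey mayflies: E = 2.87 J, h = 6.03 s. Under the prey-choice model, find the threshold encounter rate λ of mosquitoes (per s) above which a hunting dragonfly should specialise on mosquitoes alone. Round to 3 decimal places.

Drop mayflies once their profitability E₂/h₂ falls below the rate achievable on mosquitoes alone: E₂/h₂ = λE₁/(1 + λh₁).
Solve for λ: λE₁h₂ = E₂(1 + λh₁) → λ(E₁h₂ − E₂h₁) = E₂ → λ = E₂/(E₁h₂ − E₂h₁).
λ = 2.87/(3.94×6.03 − 2.87×1.93) = 2.87/18.22 = 0.1575 per s.

0.158 per s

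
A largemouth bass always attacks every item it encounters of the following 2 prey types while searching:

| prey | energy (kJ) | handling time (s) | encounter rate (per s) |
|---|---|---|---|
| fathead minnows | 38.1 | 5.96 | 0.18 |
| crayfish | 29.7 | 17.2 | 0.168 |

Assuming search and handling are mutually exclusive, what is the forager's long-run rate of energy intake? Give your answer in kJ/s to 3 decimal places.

R = (0.18×38.1 + 0.168×29.7) / (1 + 0.18×5.96 + 0.168×17.2) = 11.85/4.962 = 2.387 kJ/s.

2.387 kJ/s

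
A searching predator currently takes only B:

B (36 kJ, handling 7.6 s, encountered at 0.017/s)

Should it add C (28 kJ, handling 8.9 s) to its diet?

Yes

Intake rate on the current diet: R = (0.017×36) / (1 + 0.017×7.6) = 0.612/1.129 = 0.542 kJ/s.
Profitability of C: 28/8.9 = 3.146 kJ/s.
Since 3.146 > R, including C increases the long-run rate.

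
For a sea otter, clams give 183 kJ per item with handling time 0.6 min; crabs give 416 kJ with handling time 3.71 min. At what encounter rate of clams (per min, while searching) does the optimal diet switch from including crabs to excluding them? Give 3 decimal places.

0.969 per min

Drop crabs once their profitability E₂/h₂ falls below the rate achievable on clams alone: E₂/h₂ = λE₁/(1 + λh₁).
Solve for λ: λE₁h₂ = E₂(1 + λh₁) → λ(E₁h₂ − E₂h₁) = E₂ → λ = E₂/(E₁h₂ − E₂h₁).
λ = 416/(183×3.71 − 416×0.6) = 416/429.3 = 0.969 per min.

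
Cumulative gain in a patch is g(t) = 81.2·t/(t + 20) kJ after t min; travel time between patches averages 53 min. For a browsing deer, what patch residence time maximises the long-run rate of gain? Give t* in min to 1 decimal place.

32.6 min

Optimal t* satisfies g'(t*) = g(t*)/(T + t*).
g'(t) = 81.2·20/(t + 20)². Setting 81.2·20/(t+20)² = 81.2t/[(t+20)(53+t)] gives 20(53+t) = t(t+20), so t² = 20×53 = 1060.
t* = √1060 = 32.56 min.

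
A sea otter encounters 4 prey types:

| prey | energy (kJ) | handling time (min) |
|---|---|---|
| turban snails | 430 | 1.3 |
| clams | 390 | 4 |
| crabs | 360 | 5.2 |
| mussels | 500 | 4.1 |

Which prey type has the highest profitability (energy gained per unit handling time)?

In descending order of E/h:
turban snails: 430/1.3 = 331 kJ/min
mussels: 500/4.1 = 122 kJ/min
clams: 390/4 = 97.5 kJ/min
crabs: 360/5.2 = 69.2 kJ/min

turban snails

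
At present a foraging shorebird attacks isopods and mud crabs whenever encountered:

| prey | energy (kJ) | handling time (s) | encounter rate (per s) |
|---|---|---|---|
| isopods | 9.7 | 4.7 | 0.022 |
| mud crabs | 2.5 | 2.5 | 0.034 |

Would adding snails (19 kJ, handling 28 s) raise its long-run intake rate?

Yes

Intake rate on the current diet: R = (0.022×9.7 + 0.034×2.5) / (1 + 0.022×4.7 + 0.034×2.5) = 0.2984/1.188 = 0.2511 kJ/s.
Profitability of snails: 19/28 = 0.6786 kJ/s.
Since 0.6786 > R, including snails increases the long-run rate.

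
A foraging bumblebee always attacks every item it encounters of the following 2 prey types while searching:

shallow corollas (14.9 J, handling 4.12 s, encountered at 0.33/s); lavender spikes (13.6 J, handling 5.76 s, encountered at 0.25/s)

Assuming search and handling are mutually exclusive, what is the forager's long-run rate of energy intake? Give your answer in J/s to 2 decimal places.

2.19 J/s

R = Σλ_iE_i / (1 + Σλ_ih_i)
Numerator: 0.33×14.9 + 0.25×13.6 = 8.317
Denominator: 1 + 0.33×4.12 + 0.25×5.76 = 3.8
R = 8.317/3.8 = 2.189 J/s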